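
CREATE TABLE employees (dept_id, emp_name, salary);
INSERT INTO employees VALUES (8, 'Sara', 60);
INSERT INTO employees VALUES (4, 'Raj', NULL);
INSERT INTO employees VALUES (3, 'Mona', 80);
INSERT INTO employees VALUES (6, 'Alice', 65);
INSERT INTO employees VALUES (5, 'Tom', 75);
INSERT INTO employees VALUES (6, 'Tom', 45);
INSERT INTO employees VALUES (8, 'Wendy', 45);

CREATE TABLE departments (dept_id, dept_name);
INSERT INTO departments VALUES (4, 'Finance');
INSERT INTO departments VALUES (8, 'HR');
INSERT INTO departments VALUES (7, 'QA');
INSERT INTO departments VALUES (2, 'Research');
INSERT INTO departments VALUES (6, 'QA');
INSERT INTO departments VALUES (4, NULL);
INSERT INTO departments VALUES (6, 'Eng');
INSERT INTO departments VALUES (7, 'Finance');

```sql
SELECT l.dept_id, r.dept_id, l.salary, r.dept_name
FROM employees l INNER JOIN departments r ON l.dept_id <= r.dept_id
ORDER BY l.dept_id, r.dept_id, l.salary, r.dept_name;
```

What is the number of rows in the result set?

31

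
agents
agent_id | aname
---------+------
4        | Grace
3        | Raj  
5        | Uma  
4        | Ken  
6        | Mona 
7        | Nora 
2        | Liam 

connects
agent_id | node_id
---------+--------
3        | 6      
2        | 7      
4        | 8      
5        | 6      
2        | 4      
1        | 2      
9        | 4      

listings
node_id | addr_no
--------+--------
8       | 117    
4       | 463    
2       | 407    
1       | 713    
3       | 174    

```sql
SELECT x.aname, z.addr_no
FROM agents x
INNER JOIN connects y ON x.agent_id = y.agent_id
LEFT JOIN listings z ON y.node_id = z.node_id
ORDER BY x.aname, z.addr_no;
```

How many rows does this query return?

Evaluate left to right. First `agents x INNER JOIN connects y` on agent_id: 6 row(s).
Then LEFT JOIN `listings z` on node_id: each of those 6 rows is kept; rows whose y.node_id has no match in z get NULL for z's columns.
Result: 6 row(s).

6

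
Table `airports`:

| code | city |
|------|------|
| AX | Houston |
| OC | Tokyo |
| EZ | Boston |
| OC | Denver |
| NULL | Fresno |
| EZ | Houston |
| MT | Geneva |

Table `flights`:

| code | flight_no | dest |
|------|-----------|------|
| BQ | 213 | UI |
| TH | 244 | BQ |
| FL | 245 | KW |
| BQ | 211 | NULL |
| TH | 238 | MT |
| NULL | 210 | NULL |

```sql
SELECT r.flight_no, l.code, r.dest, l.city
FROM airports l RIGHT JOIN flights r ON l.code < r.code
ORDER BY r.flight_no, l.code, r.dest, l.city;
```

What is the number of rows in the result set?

18

RIGHT JOIN keeps every row from `flights`; unmatched rows get NULL for `airports`'s columns.
Matching on l.code < r.code. A NULL in a compared column never satisfies the condition.
Matched pairs: 17; unmatched r rows kept: 1.
Total: 17 matched + 1 padded = 18 rows.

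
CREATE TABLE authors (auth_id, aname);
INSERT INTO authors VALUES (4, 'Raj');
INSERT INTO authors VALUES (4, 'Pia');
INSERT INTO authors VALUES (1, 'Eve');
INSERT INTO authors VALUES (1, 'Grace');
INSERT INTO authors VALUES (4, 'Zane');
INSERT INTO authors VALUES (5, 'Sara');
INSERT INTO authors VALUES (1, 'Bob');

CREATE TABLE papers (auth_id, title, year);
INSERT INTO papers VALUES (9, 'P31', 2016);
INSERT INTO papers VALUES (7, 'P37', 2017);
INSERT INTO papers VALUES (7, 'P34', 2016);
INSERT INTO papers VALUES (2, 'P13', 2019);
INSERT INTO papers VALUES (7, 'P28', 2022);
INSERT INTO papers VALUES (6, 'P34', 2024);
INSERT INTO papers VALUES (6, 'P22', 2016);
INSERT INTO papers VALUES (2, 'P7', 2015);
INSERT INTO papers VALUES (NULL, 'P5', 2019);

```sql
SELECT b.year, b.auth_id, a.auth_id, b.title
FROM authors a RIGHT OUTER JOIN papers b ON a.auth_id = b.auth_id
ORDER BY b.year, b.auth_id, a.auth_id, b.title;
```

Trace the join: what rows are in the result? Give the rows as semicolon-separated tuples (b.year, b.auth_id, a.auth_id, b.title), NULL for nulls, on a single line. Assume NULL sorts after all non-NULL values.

RIGHT JOIN keeps every row from `papers`; unmatched rows get NULL for `authors`'s columns.
Matching on a.auth_id = b.auth_id. A NULL in a compared column never satisfies the condition.
- auth_id=4: no matching b row.
- auth_id=4: no matching b row.
- auth_id=1: no matching b row.
- auth_id=1: no matching b row.
- auth_id=4: no matching b row.
- auth_id=5: no matching b row.
- auth_id=1: no matching b row.
- 9 b row(s) had no a match → kept, a columns NULL.
After projecting and ordering:
b.year | b.auth_id | a.auth_id | b.title
2015 | 2 | NULL | P7
2016 | 6 | NULL | P22
2016 | 7 | NULL | P34
2016 | 9 | NULL | P31
2017 | 7 | NULL | P37
2019 | 2 | NULL | P13
2019 | NULL | NULL | P5
2022 | 7 | NULL | P28
2024 | 6 | NULL | P34

(2015, 2, NULL, P7); (2016, 6, NULL, P22); (2016, 7, NULL, P34); (2016, 9, NULL, P31); (2017, 7, NULL, P37); (2019, 2, NULL, P13); (2019, NULL, NULL, P5); (2022, 7, NULL, P28); (2024, 6, NULL, P34)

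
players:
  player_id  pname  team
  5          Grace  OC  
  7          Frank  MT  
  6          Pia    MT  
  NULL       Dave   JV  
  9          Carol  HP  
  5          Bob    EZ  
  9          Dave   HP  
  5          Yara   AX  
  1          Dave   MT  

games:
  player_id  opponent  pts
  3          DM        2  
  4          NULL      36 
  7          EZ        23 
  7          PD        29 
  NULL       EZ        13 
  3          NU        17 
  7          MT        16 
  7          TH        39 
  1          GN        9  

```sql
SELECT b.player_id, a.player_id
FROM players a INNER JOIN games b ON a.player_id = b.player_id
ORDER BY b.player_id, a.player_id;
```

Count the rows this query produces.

INNER JOIN keeps only pairs where the ON condition holds.
Matching on a.player_id = b.player_id. A NULL in a compared column never satisfies the condition.
Matched pairs: 5.
Total: 5 rows.

5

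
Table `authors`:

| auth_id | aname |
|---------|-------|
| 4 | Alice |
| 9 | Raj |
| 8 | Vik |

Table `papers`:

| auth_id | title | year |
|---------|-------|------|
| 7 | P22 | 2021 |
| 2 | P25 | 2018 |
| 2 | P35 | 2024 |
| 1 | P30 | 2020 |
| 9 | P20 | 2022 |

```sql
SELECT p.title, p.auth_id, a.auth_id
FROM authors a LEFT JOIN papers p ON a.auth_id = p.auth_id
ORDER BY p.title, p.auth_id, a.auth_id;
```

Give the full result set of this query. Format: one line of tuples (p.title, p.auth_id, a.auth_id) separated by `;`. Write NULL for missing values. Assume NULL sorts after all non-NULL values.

(P20, 9, 9); (NULL, NULL, 4); (NULL, NULL, 8)

LEFT JOIN keeps every row from `authors`; unmatched rows get NULL for `papers`'s columns.
Matching on a.auth_id = p.auth_id.
- a (auth_id=4) has no partner → padded with NULL.
- a (auth_id=9) pairs with 1 row(s) of p.
- a (auth_id=8) has no partner → padded with NULL.
After projecting and ordering:
p.title | p.auth_id | a.auth_id
P20 | 9 | 9
NULL | NULL | 4
NULL | NULL | 8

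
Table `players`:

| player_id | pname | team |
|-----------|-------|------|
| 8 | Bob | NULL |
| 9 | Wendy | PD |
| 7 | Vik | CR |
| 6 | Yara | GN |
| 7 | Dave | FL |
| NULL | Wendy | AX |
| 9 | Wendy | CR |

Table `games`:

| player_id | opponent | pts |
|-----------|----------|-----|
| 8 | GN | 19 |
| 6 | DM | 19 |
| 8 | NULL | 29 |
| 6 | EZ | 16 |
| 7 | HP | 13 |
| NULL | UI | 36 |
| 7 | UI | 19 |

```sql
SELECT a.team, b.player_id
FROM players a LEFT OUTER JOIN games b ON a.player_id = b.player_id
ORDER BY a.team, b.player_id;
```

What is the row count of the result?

11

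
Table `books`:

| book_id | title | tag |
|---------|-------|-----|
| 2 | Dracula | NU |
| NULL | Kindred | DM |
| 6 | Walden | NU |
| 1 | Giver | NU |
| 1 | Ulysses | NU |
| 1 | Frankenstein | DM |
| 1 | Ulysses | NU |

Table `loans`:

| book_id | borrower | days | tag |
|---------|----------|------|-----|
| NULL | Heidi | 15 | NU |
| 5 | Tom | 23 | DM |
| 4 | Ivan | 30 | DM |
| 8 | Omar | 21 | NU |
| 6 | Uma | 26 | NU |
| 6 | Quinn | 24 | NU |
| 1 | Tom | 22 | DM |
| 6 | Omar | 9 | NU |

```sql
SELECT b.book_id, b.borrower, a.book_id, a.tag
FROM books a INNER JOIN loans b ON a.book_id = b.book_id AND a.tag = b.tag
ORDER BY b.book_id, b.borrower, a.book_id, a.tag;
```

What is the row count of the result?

INNER JOIN keeps only pairs where the ON condition holds.
Matching on a.book_id = b.book_id AND a.tag = b.tag. A NULL in a compared column never satisfies the condition.
- a (book_id=2, tag=NU) has no partner → excluded.
- a (book_id=NULL, tag=DM) has no partner → excluded.
- a (book_id=6, tag=NU) pairs with 3 row(s) of b.
- a (book_id=1, tag=NU) has no partner → excluded.
- a (book_id=1, tag=NU) has no partner → excluded.
- a (book_id=1, tag=DM) pairs with 1 row(s) of b.
- a (book_id=1, tag=NU) has no partner → excluded.
Total: 4 rows.

4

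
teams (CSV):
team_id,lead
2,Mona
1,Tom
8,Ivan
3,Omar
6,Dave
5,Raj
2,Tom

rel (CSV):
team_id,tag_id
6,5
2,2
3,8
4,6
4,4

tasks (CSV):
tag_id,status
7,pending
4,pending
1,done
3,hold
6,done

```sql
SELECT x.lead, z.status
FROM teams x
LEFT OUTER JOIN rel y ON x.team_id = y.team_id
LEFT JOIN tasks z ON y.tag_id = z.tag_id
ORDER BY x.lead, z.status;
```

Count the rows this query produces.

7

Joins associate left-to-right: teams LEFT JOIN rel on team_id gives 7 intermediate row(s).
Then LEFT JOIN `tasks z` on tag_id: each of those 7 rows is kept; rows whose y.tag_id has no match in z get NULL for z's columns.
Result: 7 row(s).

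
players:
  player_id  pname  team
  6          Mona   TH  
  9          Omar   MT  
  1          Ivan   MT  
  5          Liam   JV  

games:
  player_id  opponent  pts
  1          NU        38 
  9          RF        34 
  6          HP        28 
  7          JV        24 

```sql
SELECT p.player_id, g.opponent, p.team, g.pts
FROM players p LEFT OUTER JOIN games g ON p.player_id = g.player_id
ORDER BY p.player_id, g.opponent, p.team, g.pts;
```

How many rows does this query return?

4

LEFT JOIN keeps every row from `players`; unmatched rows get NULL for `games`'s columns.
Matching on p.player_id = g.player_id.
- p[0] player_id=6 → 1 match(es) in g → 1 row(s).
- p[1] player_id=9 → 1 match(es) in g → 1 row(s).
- p[2] player_id=1 → 1 match(es) in g → 1 row(s).
- p[3] player_id=5 → no match; kept with NULLs on the g side.
Total: 3 matched + 1 padded = 4 rows.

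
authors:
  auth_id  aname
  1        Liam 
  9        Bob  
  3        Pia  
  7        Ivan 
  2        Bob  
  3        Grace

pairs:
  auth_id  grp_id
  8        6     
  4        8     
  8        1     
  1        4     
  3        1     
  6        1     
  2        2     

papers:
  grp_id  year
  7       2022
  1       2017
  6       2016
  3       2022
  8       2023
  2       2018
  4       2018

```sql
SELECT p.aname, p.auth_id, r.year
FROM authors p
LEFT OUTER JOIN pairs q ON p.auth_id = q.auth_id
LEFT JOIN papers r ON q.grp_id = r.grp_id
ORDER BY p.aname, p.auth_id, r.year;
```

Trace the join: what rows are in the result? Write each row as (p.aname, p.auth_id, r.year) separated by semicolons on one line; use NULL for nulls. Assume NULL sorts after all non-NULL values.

Joins associate left-to-right: authors LEFT JOIN pairs on auth_id gives 6 intermediate row(s).
Then LEFT JOIN `papers r` on grp_id: each of those 6 rows is kept; rows whose q.grp_id has no match in r get NULL for r's columns.

(Bob, 2, 2018); (Bob, 9, NULL); (Grace, 3, 2017); (Ivan, 7, NULL); (Liam, 1, 2018); (Pia, 3, 2017)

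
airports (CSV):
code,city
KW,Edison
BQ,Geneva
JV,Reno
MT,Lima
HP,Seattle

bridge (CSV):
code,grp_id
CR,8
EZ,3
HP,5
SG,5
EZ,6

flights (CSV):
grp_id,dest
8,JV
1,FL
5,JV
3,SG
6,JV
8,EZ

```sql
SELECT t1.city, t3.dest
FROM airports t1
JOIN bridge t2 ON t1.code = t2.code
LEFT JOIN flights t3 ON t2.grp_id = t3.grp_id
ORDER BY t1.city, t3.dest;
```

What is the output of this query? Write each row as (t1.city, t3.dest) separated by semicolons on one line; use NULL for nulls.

(Seattle, JV)

Joins associate left-to-right: airports INNER JOIN bridge on code gives 1 intermediate row(s).
Then LEFT JOIN `flights t3` on grp_id: each of those 1 rows is kept; rows whose t2.grp_id has no match in t3 get NULL for t3's columns.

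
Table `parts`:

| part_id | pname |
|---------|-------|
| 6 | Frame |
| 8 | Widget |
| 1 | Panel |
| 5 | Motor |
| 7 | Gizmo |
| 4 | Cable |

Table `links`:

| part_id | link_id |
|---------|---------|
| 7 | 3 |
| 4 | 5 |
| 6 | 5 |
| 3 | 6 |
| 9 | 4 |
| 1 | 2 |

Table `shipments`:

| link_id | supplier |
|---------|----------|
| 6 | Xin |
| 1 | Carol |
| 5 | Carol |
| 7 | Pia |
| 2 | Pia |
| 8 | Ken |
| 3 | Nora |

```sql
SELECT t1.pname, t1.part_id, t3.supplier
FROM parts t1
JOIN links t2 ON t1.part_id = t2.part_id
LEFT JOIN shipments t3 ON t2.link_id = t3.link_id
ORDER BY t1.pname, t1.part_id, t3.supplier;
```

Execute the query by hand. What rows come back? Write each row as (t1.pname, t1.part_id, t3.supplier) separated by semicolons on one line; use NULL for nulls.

(Cable, 4, Carol); (Frame, 6, Carol); (Gizmo, 7, Nora); (Panel, 1, Pia)

Evaluate left to right. First `parts t1 INNER JOIN links t2` on part_id: 4 row(s).
Then LEFT JOIN `shipments t3` on link_id: each of those 4 rows is kept; rows whose t2.link_id has no match in t3 get NULL for t3's columns.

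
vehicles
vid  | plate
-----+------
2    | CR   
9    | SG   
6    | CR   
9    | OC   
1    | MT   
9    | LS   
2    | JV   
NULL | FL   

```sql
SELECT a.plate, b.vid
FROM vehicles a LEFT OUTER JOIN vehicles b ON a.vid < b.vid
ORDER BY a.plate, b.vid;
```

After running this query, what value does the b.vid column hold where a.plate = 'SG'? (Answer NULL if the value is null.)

NULL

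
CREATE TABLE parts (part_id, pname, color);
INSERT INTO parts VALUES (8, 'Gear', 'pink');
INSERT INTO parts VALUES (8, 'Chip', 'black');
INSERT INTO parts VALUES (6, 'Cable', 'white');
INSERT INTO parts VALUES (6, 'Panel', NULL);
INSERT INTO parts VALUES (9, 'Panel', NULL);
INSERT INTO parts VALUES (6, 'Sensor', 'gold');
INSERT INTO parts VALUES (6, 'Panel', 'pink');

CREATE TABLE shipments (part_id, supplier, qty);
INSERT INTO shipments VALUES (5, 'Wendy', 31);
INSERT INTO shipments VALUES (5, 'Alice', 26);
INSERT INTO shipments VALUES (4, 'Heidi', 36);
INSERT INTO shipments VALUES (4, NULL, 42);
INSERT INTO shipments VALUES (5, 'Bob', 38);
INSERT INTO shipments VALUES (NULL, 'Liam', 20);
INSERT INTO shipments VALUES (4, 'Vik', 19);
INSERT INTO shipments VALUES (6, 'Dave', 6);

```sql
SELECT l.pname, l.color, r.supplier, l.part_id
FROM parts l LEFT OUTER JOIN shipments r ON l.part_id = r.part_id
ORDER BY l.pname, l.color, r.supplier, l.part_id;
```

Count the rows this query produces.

LEFT JOIN keeps every row from `parts`; unmatched rows get NULL for `shipments`'s columns.
Matching on l.part_id = r.part_id. A NULL in a compared column never satisfies the condition.
- l (part_id=8) has no partner → padded with NULL.
- l (part_id=8) has no partner → padded with NULL.
- l (part_id=6) pairs with 1 row(s) of r.
- l (part_id=6) pairs with 1 row(s) of r.
- l (part_id=9) has no partner → padded with NULL.
- l (part_id=6) pairs with 1 row(s) of r.
- l (part_id=6) pairs with 1 row(s) of r.
Total: 4 matched + 3 padded = 7 rows.

7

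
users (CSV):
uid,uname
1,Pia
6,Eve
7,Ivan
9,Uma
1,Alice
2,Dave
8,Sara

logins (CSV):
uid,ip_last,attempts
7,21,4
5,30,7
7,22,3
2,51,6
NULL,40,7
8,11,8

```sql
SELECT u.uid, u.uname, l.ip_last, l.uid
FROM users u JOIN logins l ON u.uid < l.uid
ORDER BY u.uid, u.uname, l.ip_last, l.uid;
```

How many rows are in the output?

INNER JOIN keeps only pairs where the ON condition holds.
Matching on u.uid < l.uid. A NULL in a compared column never satisfies the condition.
Matched pairs: 18.
Total: 18 rows.

18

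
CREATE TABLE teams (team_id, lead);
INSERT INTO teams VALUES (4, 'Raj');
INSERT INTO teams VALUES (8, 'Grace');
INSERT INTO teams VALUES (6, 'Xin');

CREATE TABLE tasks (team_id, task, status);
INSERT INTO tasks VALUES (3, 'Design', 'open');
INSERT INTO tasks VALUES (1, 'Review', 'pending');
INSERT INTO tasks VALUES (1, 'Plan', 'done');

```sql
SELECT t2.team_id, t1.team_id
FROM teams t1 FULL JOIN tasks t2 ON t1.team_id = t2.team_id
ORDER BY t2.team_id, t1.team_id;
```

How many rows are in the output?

6

FULL OUTER JOIN keeps every row from both sides; unmatched rows get NULL for the other side's columns.
Matching on t1.team_id = t2.team_id.
- team_id=4: no t2 row matches, row kept with t2 columns NULL.
- team_id=8: no t2 row matches, row kept with t2 columns NULL.
- team_id=6: no t2 row matches, row kept with t2 columns NULL.
- plus 3 unmatched t2 row(s), each kept with NULL t1 columns.
Total: 0 matched + 6 padded = 6 rows.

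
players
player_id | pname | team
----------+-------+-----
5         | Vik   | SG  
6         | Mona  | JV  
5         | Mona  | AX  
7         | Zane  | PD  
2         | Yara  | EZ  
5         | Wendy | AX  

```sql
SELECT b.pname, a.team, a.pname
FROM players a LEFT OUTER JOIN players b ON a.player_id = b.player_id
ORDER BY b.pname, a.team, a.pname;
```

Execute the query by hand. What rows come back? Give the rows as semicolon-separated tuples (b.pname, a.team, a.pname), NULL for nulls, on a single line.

(Mona, AX, Mona); (Mona, AX, Wendy); (Mona, JV, Mona); (Mona, SG, Vik); (Vik, AX, Mona); (Vik, AX, Wendy); (Vik, SG, Vik); (Wendy, AX, Mona); (Wendy, AX, Wendy); (Wendy, SG, Vik); (Yara, EZ, Yara); (Zane, PD, Zane)

LEFT JOIN keeps every row from `players a`; unmatched rows get NULL for `players b`'s columns.
Matching on a.player_id = b.player_id.
Matched pairs: 12; unmatched a rows kept: 0.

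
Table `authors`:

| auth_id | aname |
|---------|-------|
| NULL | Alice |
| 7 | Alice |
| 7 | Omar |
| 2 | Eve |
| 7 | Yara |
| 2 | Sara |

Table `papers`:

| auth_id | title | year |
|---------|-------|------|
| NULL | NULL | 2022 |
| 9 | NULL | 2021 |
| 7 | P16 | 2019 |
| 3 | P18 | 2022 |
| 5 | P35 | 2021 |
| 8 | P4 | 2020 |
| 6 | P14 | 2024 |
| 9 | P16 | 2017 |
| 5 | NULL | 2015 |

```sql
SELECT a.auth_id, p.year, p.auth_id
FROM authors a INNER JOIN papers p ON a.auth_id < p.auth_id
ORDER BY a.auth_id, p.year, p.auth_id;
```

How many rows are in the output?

25

INNER JOIN keeps only pairs where the ON condition holds.
Matching on a.auth_id < p.auth_id. A NULL in a compared column never satisfies the condition.
- a (auth_id=NULL) has no partner → excluded.
- a (auth_id=7) pairs with 3 row(s) of p.
- a (auth_id=7) pairs with 3 row(s) of p.
- a (auth_id=2) pairs with 8 row(s) of p.
- a (auth_id=7) pairs with 3 row(s) of p.
- a (auth_id=2) pairs with 8 row(s) of p.
Total: 25 rows.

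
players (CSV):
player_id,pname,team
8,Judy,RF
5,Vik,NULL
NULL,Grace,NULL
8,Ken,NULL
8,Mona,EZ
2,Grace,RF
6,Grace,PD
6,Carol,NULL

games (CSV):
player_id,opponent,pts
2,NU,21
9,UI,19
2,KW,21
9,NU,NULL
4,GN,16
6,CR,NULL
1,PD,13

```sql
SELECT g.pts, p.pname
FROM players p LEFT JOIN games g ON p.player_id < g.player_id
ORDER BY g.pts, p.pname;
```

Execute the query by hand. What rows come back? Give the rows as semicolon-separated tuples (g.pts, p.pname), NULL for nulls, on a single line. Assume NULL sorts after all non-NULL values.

LEFT JOIN keeps every row from `players`; unmatched rows get NULL for `games`'s columns.
Matching on p.player_id < g.player_id. A NULL in a compared column never satisfies the condition.
- p (player_id=8) pairs with 2 row(s) of g.
- p (player_id=5) pairs with 3 row(s) of g.
- p (player_id=NULL) has no partner → padded with NULL.
- p (player_id=8) pairs with 2 row(s) of g.
- p (player_id=8) pairs with 2 row(s) of g.
- p (player_id=2) pairs with 4 row(s) of g.
- p (player_id=6) pairs with 2 row(s) of g.
- p (player_id=6) pairs with 2 row(s) of g.

(16, Grace); (19, Carol); (19, Grace); (19, Grace); (19, Judy); (19, Ken); (19, Mona); (19, Vik); (NULL, Carol); (NULL, Grace); (NULL, Grace); (NULL, Grace); (NULL, Grace); (NULL, Judy); (NULL, Ken); (NULL, Mona); (NULL, Vik); (NULL, Vik)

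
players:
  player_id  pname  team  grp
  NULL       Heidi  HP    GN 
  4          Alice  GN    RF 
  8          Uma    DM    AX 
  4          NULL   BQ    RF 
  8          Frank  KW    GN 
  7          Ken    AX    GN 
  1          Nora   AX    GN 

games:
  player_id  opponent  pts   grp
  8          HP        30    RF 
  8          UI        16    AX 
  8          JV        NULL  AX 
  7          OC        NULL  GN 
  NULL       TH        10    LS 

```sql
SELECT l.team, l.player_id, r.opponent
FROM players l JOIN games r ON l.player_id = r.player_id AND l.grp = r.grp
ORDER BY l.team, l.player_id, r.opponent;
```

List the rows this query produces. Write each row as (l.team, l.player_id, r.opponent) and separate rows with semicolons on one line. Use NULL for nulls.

(AX, 7, OC); (DM, 8, JV); (DM, 8, UI)

INNER JOIN keeps only pairs where the ON condition holds.
Matching on l.player_id = r.player_id AND l.grp = r.grp. A NULL in a compared column never satisfies the condition.
Matched pairs: 3.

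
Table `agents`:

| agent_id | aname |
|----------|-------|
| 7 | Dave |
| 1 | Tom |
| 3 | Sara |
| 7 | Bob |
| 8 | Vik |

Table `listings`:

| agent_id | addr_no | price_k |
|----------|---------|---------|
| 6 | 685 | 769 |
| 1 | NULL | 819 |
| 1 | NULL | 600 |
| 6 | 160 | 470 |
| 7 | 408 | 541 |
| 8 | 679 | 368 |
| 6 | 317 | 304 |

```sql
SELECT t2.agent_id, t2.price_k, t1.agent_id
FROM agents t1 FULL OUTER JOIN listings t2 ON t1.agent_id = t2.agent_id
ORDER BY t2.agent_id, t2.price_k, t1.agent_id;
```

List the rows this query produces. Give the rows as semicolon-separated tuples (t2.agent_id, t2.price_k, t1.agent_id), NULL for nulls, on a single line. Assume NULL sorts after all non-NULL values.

FULL OUTER JOIN keeps every row from both sides; unmatched rows get NULL for the other side's columns.
Matching on t1.agent_id = t2.agent_id.
- t1 (agent_id=7) pairs with 1 row(s) of t2.
- t1 (agent_id=1) pairs with 2 row(s) of t2.
- t1 (agent_id=3) has no partner → padded with NULL.
- t1 (agent_id=7) pairs with 1 row(s) of t2.
- t1 (agent_id=8) pairs with 1 row(s) of t2.
- 3 row(s) from t2 found no t1 partner → padded with NULL.
After projecting and ordering:
t2.agent_id | t2.price_k | t1.agent_id
1 | 600 | 1
1 | 819 | 1
6 | 304 | NULL
6 | 470 | NULL
6 | 769 | NULL
7 | 541 | 7
7 | 541 | 7
8 | 368 | 8
NULL | NULL | 3

(1, 600, 1); (1, 819, 1); (6, 304, NULL); (6, 470, NULL); (6, 769, NULL); (7, 541, 7); (7, 541, 7); (8, 368, 8); (NULL, NULL, 3)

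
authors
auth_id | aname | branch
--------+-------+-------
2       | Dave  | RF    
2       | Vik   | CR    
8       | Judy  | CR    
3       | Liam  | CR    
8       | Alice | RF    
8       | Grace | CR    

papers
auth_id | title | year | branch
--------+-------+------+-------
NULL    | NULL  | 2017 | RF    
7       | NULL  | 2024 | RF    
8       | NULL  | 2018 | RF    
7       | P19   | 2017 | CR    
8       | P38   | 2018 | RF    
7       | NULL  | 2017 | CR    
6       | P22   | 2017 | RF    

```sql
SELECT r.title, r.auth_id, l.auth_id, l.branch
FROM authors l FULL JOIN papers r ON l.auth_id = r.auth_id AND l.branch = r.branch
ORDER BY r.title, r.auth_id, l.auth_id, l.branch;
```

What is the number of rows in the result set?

12

FULL OUTER JOIN keeps every row from both sides; unmatched rows get NULL for the other side's columns.
Matching on l.auth_id = r.auth_id AND l.branch = r.branch. A NULL in a compared column never satisfies the condition.
Matched pairs: 2; unmatched l rows kept: 5; unmatched r rows kept: 5.
Total: 2 matched + 10 padded = 12 rows.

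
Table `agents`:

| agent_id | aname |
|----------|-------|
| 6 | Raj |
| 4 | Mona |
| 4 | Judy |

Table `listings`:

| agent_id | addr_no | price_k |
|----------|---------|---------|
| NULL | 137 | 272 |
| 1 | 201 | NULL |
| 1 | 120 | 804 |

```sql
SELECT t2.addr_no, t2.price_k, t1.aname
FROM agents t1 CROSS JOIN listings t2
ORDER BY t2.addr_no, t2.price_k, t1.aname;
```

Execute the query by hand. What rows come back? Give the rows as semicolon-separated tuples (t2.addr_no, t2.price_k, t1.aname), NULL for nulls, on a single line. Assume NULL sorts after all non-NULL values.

CROSS JOIN pairs every row of `agents` with every row of `listings`: 3 × 3 = 9 rows.

(120, 804, Judy); (120, 804, Mona); (120, 804, Raj); (137, 272, Judy); (137, 272, Mona); (137, 272, Raj); (201, NULL, Judy); (201, NULL, Mona); (201, NULL, Raj)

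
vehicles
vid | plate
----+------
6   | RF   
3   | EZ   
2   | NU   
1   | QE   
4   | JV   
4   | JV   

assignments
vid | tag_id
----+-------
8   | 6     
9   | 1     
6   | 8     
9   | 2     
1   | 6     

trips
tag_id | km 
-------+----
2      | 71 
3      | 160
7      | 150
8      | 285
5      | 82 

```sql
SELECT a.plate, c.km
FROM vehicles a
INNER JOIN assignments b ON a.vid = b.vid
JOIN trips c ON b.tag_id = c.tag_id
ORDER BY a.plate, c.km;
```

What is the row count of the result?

1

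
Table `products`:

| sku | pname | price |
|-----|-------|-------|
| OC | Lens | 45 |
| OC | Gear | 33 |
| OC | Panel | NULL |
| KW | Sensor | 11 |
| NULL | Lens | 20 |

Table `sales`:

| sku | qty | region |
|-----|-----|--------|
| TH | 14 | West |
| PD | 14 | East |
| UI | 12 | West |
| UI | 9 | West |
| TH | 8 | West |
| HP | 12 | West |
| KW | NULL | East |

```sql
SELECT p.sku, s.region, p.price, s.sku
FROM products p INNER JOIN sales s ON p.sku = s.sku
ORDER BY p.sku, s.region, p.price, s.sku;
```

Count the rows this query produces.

INNER JOIN keeps only pairs where the ON condition holds.
Matching on p.sku = s.sku. A NULL in a compared column never satisfies the condition.
- p (sku=OC) has no partner → excluded.
- p (sku=OC) has no partner → excluded.
- p (sku=OC) has no partner → excluded.
- p (sku=KW) pairs with 1 row(s) of s.
- p (sku=NULL) has no partner → excluded.
Total: 1 rows.

1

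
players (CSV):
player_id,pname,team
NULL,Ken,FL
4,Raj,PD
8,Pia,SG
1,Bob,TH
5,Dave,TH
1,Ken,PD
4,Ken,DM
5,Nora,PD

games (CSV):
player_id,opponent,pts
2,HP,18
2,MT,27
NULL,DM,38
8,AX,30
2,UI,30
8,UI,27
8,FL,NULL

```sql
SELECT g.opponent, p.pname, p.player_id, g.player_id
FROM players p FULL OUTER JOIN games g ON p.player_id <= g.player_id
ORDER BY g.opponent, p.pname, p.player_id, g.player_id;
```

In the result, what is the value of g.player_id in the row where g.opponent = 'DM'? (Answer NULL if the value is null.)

FULL OUTER JOIN keeps every row from both sides; unmatched rows get NULL for the other side's columns.
Matching on p.player_id <= g.player_id. A NULL in a compared column never satisfies the condition.
Matched pairs: 27; unmatched p rows kept: 1; unmatched g rows kept: 1.

NULL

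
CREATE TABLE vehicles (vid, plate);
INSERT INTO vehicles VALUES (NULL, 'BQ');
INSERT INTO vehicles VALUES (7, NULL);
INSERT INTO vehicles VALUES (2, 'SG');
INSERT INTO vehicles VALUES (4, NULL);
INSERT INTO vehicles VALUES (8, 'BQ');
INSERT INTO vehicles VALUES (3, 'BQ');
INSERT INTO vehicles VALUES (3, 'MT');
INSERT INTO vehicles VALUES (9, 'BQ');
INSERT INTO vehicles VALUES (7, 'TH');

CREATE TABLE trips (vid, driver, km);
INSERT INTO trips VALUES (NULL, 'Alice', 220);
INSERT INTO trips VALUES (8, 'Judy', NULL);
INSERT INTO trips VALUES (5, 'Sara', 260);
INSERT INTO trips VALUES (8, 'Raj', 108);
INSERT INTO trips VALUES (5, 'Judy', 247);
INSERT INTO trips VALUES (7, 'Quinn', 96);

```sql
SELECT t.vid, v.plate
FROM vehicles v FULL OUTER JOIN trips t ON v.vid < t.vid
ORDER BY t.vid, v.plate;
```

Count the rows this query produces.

FULL OUTER JOIN keeps every row from both sides; unmatched rows get NULL for the other side's columns.
Matching on v.vid < t.vid. A NULL in a compared column never satisfies the condition.
Matched pairs: 24; unmatched v rows kept: 3; unmatched t rows kept: 1.
Total: 24 matched + 4 padded = 28 rows.

28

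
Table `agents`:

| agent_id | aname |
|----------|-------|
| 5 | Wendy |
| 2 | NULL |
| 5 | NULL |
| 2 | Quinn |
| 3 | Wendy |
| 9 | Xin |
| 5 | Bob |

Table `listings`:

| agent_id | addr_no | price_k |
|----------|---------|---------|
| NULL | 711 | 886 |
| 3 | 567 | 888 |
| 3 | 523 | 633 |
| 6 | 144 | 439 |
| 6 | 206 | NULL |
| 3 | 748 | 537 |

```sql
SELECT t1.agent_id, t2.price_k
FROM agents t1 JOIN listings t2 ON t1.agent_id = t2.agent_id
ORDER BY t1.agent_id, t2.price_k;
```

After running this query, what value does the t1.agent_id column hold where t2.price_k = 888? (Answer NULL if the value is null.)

3

INNER JOIN keeps only pairs where the ON condition holds.
Matching on t1.agent_id = t2.agent_id. A NULL in a compared column never satisfies the condition.
Matched pairs: 3.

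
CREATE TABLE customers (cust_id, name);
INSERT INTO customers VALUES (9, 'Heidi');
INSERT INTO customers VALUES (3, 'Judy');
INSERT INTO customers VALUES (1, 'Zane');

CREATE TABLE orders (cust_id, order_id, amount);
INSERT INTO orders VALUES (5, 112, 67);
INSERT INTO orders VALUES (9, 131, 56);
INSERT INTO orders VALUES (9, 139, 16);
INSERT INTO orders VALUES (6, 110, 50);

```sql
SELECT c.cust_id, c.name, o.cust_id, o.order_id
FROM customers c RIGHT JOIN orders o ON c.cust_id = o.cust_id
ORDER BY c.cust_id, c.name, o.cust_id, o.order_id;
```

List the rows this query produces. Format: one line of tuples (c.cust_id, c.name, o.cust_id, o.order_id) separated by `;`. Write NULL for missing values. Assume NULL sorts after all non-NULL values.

(9, Heidi, 9, 131); (9, Heidi, 9, 139); (NULL, NULL, 5, 112); (NULL, NULL, 6, 110)

RIGHT JOIN keeps every row from `orders`; unmatched rows get NULL for `customers`'s columns.
Matching on c.cust_id = o.cust_id.
- c (cust_id=9) pairs with 2 row(s) of o.
- c (cust_id=3) has no partner in o.
- c (cust_id=1) has no partner in o.
- 2 row(s) from o found no c partner → padded with NULL.
After projecting and ordering:
c.cust_id | c.name | o.cust_id | o.order_id
9 | Heidi | 9 | 131
9 | Heidi | 9 | 139
NULL | NULL | 5 | 112
NULL | NULL | 6 | 110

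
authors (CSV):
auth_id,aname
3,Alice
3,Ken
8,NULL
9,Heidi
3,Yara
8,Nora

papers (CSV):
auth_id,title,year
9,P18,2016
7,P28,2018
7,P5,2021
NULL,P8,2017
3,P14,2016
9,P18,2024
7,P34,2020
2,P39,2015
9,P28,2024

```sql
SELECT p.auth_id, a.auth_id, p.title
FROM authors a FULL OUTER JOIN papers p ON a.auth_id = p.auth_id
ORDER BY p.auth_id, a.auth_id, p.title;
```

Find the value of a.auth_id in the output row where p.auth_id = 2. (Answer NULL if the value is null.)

NULL

FULL OUTER JOIN keeps every row from both sides; unmatched rows get NULL for the other side's columns.
Matching on a.auth_id = p.auth_id. A NULL in a compared column never satisfies the condition.
- a row (auth_id=3): matches 1 p row(s) → 1 output row(s).
- a row (auth_id=3): matches 1 p row(s) → 1 output row(s).
- a row (auth_id=8): no match → kept, p columns NULL.
- a row (auth_id=9): matches 3 p row(s) → 3 output row(s).
- a row (auth_id=3): matches 1 p row(s) → 1 output row(s).
- a row (auth_id=8): no match → kept, p columns NULL.
- 5 p row(s) had no a match → kept, a columns NULL.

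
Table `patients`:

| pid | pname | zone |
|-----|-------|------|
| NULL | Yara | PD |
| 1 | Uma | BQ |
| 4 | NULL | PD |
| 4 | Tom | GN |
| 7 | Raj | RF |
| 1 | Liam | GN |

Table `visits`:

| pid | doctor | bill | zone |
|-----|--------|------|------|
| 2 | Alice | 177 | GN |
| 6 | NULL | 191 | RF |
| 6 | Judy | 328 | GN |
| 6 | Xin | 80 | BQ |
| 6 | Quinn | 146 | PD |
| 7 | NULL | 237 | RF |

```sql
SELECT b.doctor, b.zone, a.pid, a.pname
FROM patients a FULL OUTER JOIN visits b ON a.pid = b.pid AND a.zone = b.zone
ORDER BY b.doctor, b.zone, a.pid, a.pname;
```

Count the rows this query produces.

11

FULL OUTER JOIN keeps every row from both sides; unmatched rows get NULL for the other side's columns.
Matching on a.pid = b.pid AND a.zone = b.zone. A NULL in a compared column never satisfies the condition.
Matched pairs: 1; unmatched a rows kept: 5; unmatched b rows kept: 5.
Total: 1 matched + 10 padded = 11 rows.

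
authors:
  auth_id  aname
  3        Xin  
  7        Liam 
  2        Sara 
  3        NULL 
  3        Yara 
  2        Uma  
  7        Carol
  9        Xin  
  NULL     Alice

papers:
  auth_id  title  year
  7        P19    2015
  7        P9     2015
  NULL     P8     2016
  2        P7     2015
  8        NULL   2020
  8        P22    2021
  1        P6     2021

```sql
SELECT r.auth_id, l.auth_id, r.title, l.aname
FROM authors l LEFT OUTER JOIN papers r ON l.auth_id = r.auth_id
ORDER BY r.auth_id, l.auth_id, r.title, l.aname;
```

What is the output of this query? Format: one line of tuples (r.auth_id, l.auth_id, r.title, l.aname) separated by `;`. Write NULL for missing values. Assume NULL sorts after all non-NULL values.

LEFT JOIN keeps every row from `authors`; unmatched rows get NULL for `papers`'s columns.
Matching on l.auth_id = r.auth_id. A NULL in a compared column never satisfies the condition.
- auth_id=3: no r row matches, row kept with r columns NULL.
- auth_id=7: 2 matching r row(s), so 2 row(s) emitted.
- auth_id=2: 1 matching r row(s), so 1 row(s) emitted.
- auth_id=3: no r row matches, row kept with r columns NULL.
- auth_id=3: no r row matches, row kept with r columns NULL.
- auth_id=2: 1 matching r row(s), so 1 row(s) emitted.
- auth_id=7: 2 matching r row(s), so 2 row(s) emitted.
- auth_id=9: no r row matches, row kept with r columns NULL.
- auth_id=NULL: no r row matches, row kept with r columns NULL.

(2, 2, P7, Sara); (2, 2, P7, Uma); (7, 7, P19, Carol); (7, 7, P19, Liam); (7, 7, P9, Carol); (7, 7, P9, Liam); (NULL, 3, NULL, Xin); (NULL, 3, NULL, Yara); (NULL, 3, NULL, NULL); (NULL, 9, NULL, Xin); (NULL, NULL, NULL, Alice)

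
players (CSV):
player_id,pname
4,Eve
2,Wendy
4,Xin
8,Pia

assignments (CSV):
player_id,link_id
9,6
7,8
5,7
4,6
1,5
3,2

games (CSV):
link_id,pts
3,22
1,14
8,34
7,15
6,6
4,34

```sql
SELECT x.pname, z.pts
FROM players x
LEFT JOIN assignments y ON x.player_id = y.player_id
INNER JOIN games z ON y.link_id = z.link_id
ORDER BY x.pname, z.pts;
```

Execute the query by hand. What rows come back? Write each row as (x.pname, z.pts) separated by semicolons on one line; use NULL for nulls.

(Eve, 6); (Xin, 6)

Step 1 — x LEFT JOIN y on player_id → 4 row(s).
Then INNER JOIN `games z` on link_id: keep only rows whose y.link_id appears in z.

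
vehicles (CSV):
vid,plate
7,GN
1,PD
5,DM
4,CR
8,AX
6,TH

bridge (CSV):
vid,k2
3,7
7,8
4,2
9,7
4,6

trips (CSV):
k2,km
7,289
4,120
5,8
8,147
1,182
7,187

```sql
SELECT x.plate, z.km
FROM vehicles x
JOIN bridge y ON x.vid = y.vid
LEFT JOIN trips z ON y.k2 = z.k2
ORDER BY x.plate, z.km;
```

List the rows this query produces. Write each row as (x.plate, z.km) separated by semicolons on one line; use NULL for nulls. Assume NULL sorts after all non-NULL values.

Joins associate left-to-right: vehicles INNER JOIN bridge on vid gives 3 intermediate row(s).
Then LEFT JOIN `trips z` on k2: each of those 3 rows is kept; rows whose y.k2 has no match in z get NULL for z's columns.

(CR, NULL); (CR, NULL); (GN, 147)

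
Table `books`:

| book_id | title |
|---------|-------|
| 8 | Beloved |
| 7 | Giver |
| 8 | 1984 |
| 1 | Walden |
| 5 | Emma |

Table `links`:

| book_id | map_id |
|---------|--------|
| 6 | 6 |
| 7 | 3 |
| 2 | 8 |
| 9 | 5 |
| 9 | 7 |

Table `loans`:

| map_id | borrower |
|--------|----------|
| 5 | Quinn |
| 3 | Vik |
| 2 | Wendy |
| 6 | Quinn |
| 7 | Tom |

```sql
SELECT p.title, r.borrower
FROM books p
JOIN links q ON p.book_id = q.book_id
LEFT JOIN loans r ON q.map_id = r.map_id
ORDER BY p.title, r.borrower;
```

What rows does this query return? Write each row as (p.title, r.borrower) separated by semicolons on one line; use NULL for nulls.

(Giver, Vik)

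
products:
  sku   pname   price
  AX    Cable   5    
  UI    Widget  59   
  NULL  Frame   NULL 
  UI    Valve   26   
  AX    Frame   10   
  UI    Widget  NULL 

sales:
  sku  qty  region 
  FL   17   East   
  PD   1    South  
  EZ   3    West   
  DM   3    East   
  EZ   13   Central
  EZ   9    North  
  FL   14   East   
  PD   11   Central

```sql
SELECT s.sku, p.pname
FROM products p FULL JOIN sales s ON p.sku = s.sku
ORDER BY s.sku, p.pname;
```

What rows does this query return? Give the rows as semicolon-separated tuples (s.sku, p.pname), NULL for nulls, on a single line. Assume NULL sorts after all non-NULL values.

FULL OUTER JOIN keeps every row from both sides; unmatched rows get NULL for the other side's columns.
Matching on p.sku = s.sku. A NULL in a compared column never satisfies the condition.
- sku=AX: no s row matches, row kept with s columns NULL.
- sku=UI: no s row matches, row kept with s columns NULL.
- sku=NULL: no s row matches, row kept with s columns NULL.
- sku=UI: no s row matches, row kept with s columns NULL.
- sku=AX: no s row matches, row kept with s columns NULL.
- sku=UI: no s row matches, row kept with s columns NULL.
- 8 row(s) from s found no p partner → padded with NULL.

(DM, NULL); (EZ, NULL); (EZ, NULL); (EZ, NULL); (FL, NULL); (FL, NULL); (PD, NULL); (PD, NULL); (NULL, Cable); (NULL, Frame); (NULL, Frame); (NULL, Valve); (NULL, Widget); (NULL, Widget)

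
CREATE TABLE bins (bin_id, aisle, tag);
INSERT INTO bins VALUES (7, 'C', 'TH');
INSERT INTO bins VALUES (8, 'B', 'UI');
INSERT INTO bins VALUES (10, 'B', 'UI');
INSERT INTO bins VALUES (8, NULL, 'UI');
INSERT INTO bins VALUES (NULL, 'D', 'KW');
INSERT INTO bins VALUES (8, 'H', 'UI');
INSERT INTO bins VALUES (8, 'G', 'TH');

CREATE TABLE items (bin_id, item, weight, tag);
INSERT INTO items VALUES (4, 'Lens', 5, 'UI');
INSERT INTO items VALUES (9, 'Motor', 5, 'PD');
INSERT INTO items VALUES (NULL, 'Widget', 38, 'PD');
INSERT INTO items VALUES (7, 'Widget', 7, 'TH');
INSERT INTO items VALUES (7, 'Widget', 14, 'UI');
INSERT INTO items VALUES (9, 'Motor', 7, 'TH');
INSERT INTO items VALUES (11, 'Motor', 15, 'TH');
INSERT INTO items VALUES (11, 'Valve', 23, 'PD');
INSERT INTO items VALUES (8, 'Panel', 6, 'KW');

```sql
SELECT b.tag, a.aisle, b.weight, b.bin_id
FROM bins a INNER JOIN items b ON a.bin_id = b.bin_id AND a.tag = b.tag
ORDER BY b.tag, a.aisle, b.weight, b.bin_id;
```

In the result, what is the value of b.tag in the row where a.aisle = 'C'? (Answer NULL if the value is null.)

INNER JOIN keeps only pairs where the ON condition holds.
Matching on a.bin_id = b.bin_id AND a.tag = b.tag. A NULL in a compared column never satisfies the condition.
Matched pairs: 1.

TH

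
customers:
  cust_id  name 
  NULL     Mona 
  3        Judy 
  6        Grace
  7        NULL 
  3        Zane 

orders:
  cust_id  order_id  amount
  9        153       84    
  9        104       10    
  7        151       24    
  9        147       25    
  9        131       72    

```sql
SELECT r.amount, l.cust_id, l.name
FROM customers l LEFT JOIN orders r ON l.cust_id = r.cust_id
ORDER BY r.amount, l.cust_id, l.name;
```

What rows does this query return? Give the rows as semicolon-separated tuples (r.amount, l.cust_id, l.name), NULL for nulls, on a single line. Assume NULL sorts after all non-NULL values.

LEFT JOIN keeps every row from `customers`; unmatched rows get NULL for `orders`'s columns.
Matching on l.cust_id = r.cust_id. A NULL in a compared column never satisfies the condition.
Matched pairs: 1; unmatched l rows kept: 4.

(24, 7, NULL); (NULL, 3, Judy); (NULL, 3, Zane); (NULL, 6, Grace); (NULL, NULL, Mona)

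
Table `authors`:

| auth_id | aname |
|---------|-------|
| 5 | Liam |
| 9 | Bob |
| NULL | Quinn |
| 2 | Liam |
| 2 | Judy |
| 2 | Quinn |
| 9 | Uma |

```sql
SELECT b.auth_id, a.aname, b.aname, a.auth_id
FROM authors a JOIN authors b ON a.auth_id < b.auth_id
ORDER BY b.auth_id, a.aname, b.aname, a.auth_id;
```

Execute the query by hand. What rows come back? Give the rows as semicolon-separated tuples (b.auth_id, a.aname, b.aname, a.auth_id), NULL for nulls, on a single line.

(5, Judy, Liam, 2); (5, Liam, Liam, 2); (5, Quinn, Liam, 2); (9, Judy, Bob, 2); (9, Judy, Uma, 2); (9, Liam, Bob, 2); (9, Liam, Bob, 5); (9, Liam, Uma, 2); (9, Liam, Uma, 5); (9, Quinn, Bob, 2); (9, Quinn, Uma, 2)

INNER JOIN keeps only pairs where the ON condition holds.
Matching on a.auth_id < b.auth_id. A NULL in a compared column never satisfies the condition.
- auth_id=5: 2 matching b row(s), so 2 row(s) emitted.
- auth_id=9: no matching b row, dropped.
- auth_id=NULL: no matching b row, dropped.
- auth_id=2: 3 matching b row(s), so 3 row(s) emitted.
- auth_id=2: 3 matching b row(s), so 3 row(s) emitted.
- auth_id=2: 3 matching b row(s), so 3 row(s) emitted.
- auth_id=9: no matching b row, dropped.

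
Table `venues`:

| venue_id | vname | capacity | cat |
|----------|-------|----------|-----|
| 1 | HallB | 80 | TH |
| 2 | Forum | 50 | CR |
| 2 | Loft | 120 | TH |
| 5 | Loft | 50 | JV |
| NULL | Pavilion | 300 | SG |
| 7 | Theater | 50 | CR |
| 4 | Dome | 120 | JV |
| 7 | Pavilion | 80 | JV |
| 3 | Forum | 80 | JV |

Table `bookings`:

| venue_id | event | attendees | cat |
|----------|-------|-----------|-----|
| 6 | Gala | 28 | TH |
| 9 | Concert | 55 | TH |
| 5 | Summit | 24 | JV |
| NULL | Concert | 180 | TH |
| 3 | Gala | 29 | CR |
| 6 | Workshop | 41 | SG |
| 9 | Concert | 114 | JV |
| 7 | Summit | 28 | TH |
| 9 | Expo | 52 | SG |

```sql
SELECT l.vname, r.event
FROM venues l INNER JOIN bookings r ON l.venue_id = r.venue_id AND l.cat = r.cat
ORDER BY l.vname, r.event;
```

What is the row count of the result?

1

INNER JOIN keeps only pairs where the ON condition holds.
Matching on l.venue_id = r.venue_id AND l.cat = r.cat. A NULL in a compared column never satisfies the condition.
Matched pairs: 1.
Total: 1 rows.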